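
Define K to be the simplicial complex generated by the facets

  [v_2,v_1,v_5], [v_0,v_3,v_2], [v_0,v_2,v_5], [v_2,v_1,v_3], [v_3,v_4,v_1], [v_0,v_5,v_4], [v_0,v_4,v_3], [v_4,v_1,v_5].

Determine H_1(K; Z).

Take the total order v_0 < v_1 < v_2 < v_3 < v_4 < v_5 on the vertex set. Then K (dimension 2) consists of the simplices:

  0-simplices (6): [v_0], [v_1], [v_2], [v_3], [v_4], [v_5]
  1-simplices (12): [v_0,v_2], [v_0,v_3], [v_0,v_4], [v_0,v_5], [v_1,v_2], [v_1,v_3], [v_1,v_4], [v_1,v_5], [v_2,v_3], [v_2,v_5], [v_3,v_4], [v_4,v_5]
  2-simplices (8): [v_0,v_2,v_3], [v_0,v_2,v_5], [v_0,v_3,v_4], [v_0,v_4,v_5], [v_1,v_2,v_3], [v_1,v_2,v_5], [v_1,v_3,v_4], [v_1,v_4,v_5]

giving chain groups C_0 ≅ Z^6, C_1 ≅ Z^12, C_2 ≅ Z^8.

∂_1: C_1 → C_0 maps an edge to its endpoints' difference, ∂[p,q] = q − p. For instance
  ∂[v_1,v_3] = [v_3] − [v_1].
As a 6×12 matrix over Z this has rank 5, with invariant factors (1,1,1,1,1).

The boundary map ∂_2: C_2 → C_1 maps a triangle to the signed sum of its edges. For instance
  ∂[v_0,v_4,v_5] = [v_4,v_5] − [v_0,v_5] + [v_0,v_4],
  ∂[v_1,v_2,v_3] = [v_2,v_3] − [v_1,v_3] + [v_1,v_2].
This gives a 12×8 integer matrix of rank 7; reducing to Smith normal form yields diagonal entries (1,1,1,1,1,1,1).

From H_k ≅ ker(∂_k) / im(∂_{k+1}) we obtain:

  H_1: rank ker ∂_1 − rank ∂_2 = (12 − 5) − 7 = 0, and the invariant factors of ∂_2 are all 1, so H_1 ≅ 0.

H_1 ≅ 0.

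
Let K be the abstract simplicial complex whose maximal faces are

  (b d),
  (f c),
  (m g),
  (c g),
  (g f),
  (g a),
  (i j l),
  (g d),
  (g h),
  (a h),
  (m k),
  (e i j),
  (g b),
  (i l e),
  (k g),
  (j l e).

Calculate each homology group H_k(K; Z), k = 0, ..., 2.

Take the total order a < b < c < d < e < f < g < h < i < j < k < l < m on the vertex set. Then K (dimension 2) consists of the simplices:

  0-simplices (13): a, b, c, d, e, f, g, h, i, j, k, l, m
  1-simplices (18): ag, ah, bd, bg, cf, cg, dg, ei, ej, el, fg, gh, gk, gm, ij, il, jl, km
  2-simplices (4): eij, eil, ejl, ijl

giving chain groups C_0 ≅ Z^13, C_1 ≅ Z^18, C_2 ≅ Z^4.

The boundary map ∂_1: C_1 → C_0 maps an edge to its endpoints' difference, ∂[p,q] = q − p. For instance
  ∂il = l − i.
As a 13×18 matrix over Z this has rank 11, with invariant factors (1,1,1,1,1,1,1,1,1,1,1).

The boundary map ∂_2: C_2 → C_1 sends each 2-simplex [p,q,r] to [q,r] − [p,r] + [p,q]. For instance
  ∂ijl = jl − il + ij,
  ∂eil = il − el + ei.
The 18×4 boundary matrix has rank 3 and Smith normal form diag(1,1,1).

Computing H_k = (kernel of ∂_k) / (image of ∂_{k+1}):

  H_0: rank C_0 − rank ∂_1 = 13 − 11 = 2, and the invariant factors of ∂_1 are all 1, so H_0 ≅ Z^2.
  H_1: rank ker ∂_1 − rank ∂_2 = (18 − 11) − 3 = 4, and the invariant factors of ∂_2 are all 1, so H_1 ≅ Z^4.
  H_2: rank ker ∂_2 − rank ∂_3 = (4 − 3) − 0 = 1, and there is no ∂_3, so H_2 ≅ Z.

(K is a triangulation of the disjoint union of a wedge of 4 circles and the 2-sphere S^2.)

H_0 = Z^2,  H_1 = Z^4,  H_2 = Z.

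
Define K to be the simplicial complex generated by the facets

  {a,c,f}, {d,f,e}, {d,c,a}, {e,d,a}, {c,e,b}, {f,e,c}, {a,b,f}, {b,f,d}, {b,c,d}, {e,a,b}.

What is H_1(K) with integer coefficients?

H_1 = Z/2.

Fix the vertex order a < b < c < d < e < f and write every simplex with vertices in increasing order. Then dim K = 2 and the simplices of K are:

  0-simplices (6): a, b, c, d, e, f
  1-simplices (15): ab, ac, ad, ae, af, bc, bd, be, bf, cd, ce, cf, de, df, ef
  2-simplices (10): abe, abf, acd, acf, ade, bcd, bce, bdf, cef, def

so the chain groups are C_0 ≅ Z^6, C_1 ≅ Z^15, C_2 ≅ Z^10.

The boundary map ∂_1: C_1 → C_0 maps an edge to its endpoints' difference, ∂[p,q] = q − p. For instance
  ∂bf = f − b.
The 6×15 boundary matrix has rank 5 and Smith normal form diag(1,1,1,1,1).

Boundary ∂_2: C_2 → C_1 maps a triangle to the signed sum of its edges. For instance
  ∂abf = bf − af + ab,
  ∂acd = cd − ad + ac.
The resulting 15×10 matrix has rank 10, and its Smith normal form has invariant factors (1,1,1,1,1,1,1,1,1,2).

From H_k ≅ ker(∂_k) / im(∂_{k+1}) we obtain:

  H_1: rank ker ∂_1 − rank ∂_2 = (15 − 5) − 10 = 0, and ∂_2 has invariant factor 2 > 1, so H_1 = Z/2.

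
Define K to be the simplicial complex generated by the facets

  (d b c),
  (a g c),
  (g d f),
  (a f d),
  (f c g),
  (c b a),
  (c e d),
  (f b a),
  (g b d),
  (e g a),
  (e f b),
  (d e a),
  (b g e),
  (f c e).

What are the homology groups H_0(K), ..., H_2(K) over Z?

H_0 = Z,  H_1 = Z^2,  H_2 = Z.

Fix the vertex order a < b < c < d < e < f < g and write every simplex with vertices in increasing order. Then dim K = 2 and the simplices of K are:

  0-simplices (7): a, b, c, d, e, f, g
  1-simplices (21): ab, ac, ad, ae, af, ag, bc, bd, be, bf, bg, cd, ce, cf, cg, de, df, dg, ef, eg, fg
  2-simplices (14): abc, abf, acg, ade, adf, aeg, bcd, bdg, bef, beg, cde, cef, cfg, dfg

so the chain groups are C_0 ≅ Z^7, C_1 ≅ Z^21, C_2 ≅ Z^14.

∂_1: C_1 → C_0 sends each edge [p,q] (with p < q) to q − p. For instance
  ∂be = e − b.
This gives a 7×21 integer matrix of rank 6; reducing to Smith normal form yields diagonal entries (1,1,1,1,1,1).

Boundary ∂_2: C_2 → C_1 sends each 2-simplex [p,q,r] to [q,r] − [p,r] + [p,q]. For instance
  ∂abc = bc − ac + ab,
  ∂bef = ef − bf + be.
The 21×14 boundary matrix has rank 13 and Smith normal form diag(1,1,1,1,1,1,1,1,1,1,1,1,1).

Reading off H_k = ker ∂_k / im ∂_{k+1}:

  H_0: rank C_0 − rank ∂_1 = 7 − 6 = 1, and the invariant factors of ∂_1 are all 1, so H_0 = Z.
  H_1: rank ker ∂_1 − rank ∂_2 = (21 − 6) − 13 = 2, and the invariant factors of ∂_2 are all 1, so H_1 = Z^2.
  H_2: rank ker ∂_2 − rank ∂_3 = (14 − 13) − 0 = 1, and there is no ∂_3, so H_2 = Z.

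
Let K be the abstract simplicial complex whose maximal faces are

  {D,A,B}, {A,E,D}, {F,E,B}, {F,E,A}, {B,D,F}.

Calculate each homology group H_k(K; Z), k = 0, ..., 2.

H_0 ≅ Z,  H_1 ≅ Z,  H_2 = 0.

Take the total order A < B < D < E < F on the vertex set. Then K (dimension 2) consists of the simplices:

  0-simplices (5): A, B, D, E, F
  1-simplices (10): AB, AD, AE, AF, BD, BE, BF, DE, DF, EF
  2-simplices (5): ABD, ADE, AEF, BDF, BEF

giving chain groups C_0 ≅ Z^5, C_1 ≅ Z^10, C_2 ≅ Z^5.

The boundary map ∂_1: C_1 → C_0 sends each edge [p,q] (with p < q) to q − p. For instance
  ∂DF = F − D.
This gives a 5×10 integer matrix of rank 4; reducing to Smith normal form yields diagonal entries (1,1,1,1).

Boundary ∂_2: C_2 → C_1 acts by ∂[p,q,r] = [q,r] − [p,r] + [p,q]. For instance
  ∂ADE = DE − AE + AD,
  ∂ABD = BD − AD + AB.
This gives a 10×5 integer matrix of rank 5; reducing to Smith normal form yields diagonal entries (1,1,1,1,1).

Reading off H_k = ker ∂_k / im ∂_{k+1}:

  H_0: rank C_0 − rank ∂_1 = 5 − 4 = 1, and the invariant factors of ∂_1 are all 1, so H_0 ≅ Z.
  H_1: rank ker ∂_1 − rank ∂_2 = (10 − 4) − 5 = 1, and the invariant factors of ∂_2 are all 1, so H_1 ≅ Z.
  H_2: rank ker ∂_2 − rank ∂_3 = (5 − 5) − 0 = 0, and there is no ∂_3, so H_2 ≅ 0.

(K is a triangulation of the Möbius band.)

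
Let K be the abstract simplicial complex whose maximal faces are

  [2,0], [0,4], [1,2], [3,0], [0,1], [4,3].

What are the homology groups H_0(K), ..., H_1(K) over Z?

H_0 ≅ Z,  H_1 ≅ Z^2.

Order the vertices as 0 < 1 < 2 < 3 < 4. Listing each simplex with vertices in this order, K has dimension 1 with simplices:

  0-simplices (5): [0], [1], [2], [3], [4]
  1-simplices (6): [0,1], [0,2], [0,3], [0,4], [1,2], [3,4]

so the chain groups are C_0 ≅ Z^5, C_1 ≅ Z^6.

Boundary ∂_1: C_1 → C_0 is given by ∂[p,q] = [q] − [p]. For instance
  ∂[0,1] = [1] − [0].
The resulting 5×6 matrix has rank 4, and its Smith normal form has invariant factors (1,1,1,1).

From H_k ≅ ker(∂_k) / im(∂_{k+1}) we obtain:

  H_0: rank C_0 − rank ∂_1 = 5 − 4 = 1, and the invariant factors of ∂_1 are all 1, so H_0 = Z.
  H_1: rank ker ∂_1 − rank ∂_2 = (6 − 4) − 0 = 2, and there is no ∂_2, so H_1 = Z^2.

As a check, the Euler characteristic is 5 − 6 = -1, which agrees with 1 − 2 = -1.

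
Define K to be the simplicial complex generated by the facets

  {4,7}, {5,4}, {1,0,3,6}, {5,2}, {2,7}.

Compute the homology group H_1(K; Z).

Take the total order 0 < 1 < 2 < 3 < 4 < 5 < 6 < 7 on the vertex set. Then K (dimension 3) consists of the simplices:

  0-simplices (8): [0], [1], [2], [3], [4], [5], [6], [7]
  1-simplices (10): [0,1], [0,3], [0,6], [1,3], [1,6], [2,5], [2,7], [3,6], [4,5], [4,7]
  2-simplices (4): [0,1,3], [0,1,6], [0,3,6], [1,3,6]
  3-simplices (1): [0,1,3,6]

so the chain groups are C_0 ≅ Z^8, C_1 ≅ Z^10, C_2 ≅ Z^4, C_3 ≅ Z^1.

∂_1: C_1 → C_0 is given by ∂[p,q] = [q] − [p]. For instance
  ∂[2,5] = [5] − [2].
This gives a 8×10 integer matrix of rank 6; reducing to Smith normal form yields diagonal entries (1,1,1,1,1,1).

∂_2: C_2 → C_1 sends each 2-simplex [p,q,r] to [q,r] − [p,r] + [p,q]. For instance
  ∂[0,1,6] = [1,6] − [0,6] + [0,1],
  ∂[0,3,6] = [3,6] − [0,6] + [0,3].
The resulting 10×4 matrix has rank 3, and its Smith normal form has invariant factors (1,1,1).

The boundary map ∂_3: C_3 → C_2 sends each 3-simplex σ to the alternating sum Σ_i (−1)^i (σ with its i-th vertex removed). For instance
  ∂[0,1,3,6] = [1,3,6] − [0,3,6] + [0,1,6] − [0,1,3].
This gives a 4×1 integer matrix of rank 1; reducing to Smith normal form yields diagonal entries (1).

From H_k ≅ ker(∂_k) / im(∂_{k+1}) we obtain:

  H_1: rank ker ∂_1 − rank ∂_2 = (10 − 6) − 3 = 1, and the invariant factors of ∂_2 are all 1, so H_1 ≅ Z.

H_1 = Z.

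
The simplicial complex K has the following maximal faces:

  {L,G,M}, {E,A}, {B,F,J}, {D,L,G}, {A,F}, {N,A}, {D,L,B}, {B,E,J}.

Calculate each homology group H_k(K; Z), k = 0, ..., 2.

We work with the vertex ordering A < B < D < E < F < G < J < L < M < N. The simplices of K, each written with vertices in increasing order, are:

  0-simplices (10): A, B, D, E, F, G, J, L, M, N
  1-simplices (15): AE, AF, AN, BD, BE, BF, BJ, BL, DG, DL, EJ, FJ, GL, GM, LM
  2-simplices (5): BDL, BEJ, BFJ, DGL, GLM

Hence C_0 ≅ Z^10, C_1 ≅ Z^15, C_2 ≅ Z^5.

∂_1: C_1 → C_0 is given by ∂[p,q] = [q] − [p]. For instance
  ∂GL = L − G.
The 10×15 boundary matrix has rank 9 and Smith normal form diag(1,1,1,1,1,1,1,1,1).

∂_2: C_2 → C_1 maps a triangle to the signed sum of its edges. For instance
  ∂GLM = LM − GM + GL,
  ∂BEJ = EJ − BJ + BE.
This gives a 15×5 integer matrix of rank 5; reducing to Smith normal form yields diagonal entries (1,1,1,1,1).

Reading off H_k = ker ∂_k / im ∂_{k+1}:

  H_0: rank C_0 − rank ∂_1 = 10 − 9 = 1, and the invariant factors of ∂_1 are all 1, so H_0 = Z.
  H_1: rank ker ∂_1 − rank ∂_2 = (15 − 9) − 5 = 1, and the invariant factors of ∂_2 are all 1, so H_1 = Z.
  H_2: rank ker ∂_2 − rank ∂_3 = (5 − 5) − 0 = 0, and there is no ∂_3, so H_2 = 0.

As a check, the Euler characteristic is 10 − 15 + 5 = 0, which agrees with 1 − 1 + 0 = 0.

H_0 = Z,  H_1 = Z,  H_2 = 0.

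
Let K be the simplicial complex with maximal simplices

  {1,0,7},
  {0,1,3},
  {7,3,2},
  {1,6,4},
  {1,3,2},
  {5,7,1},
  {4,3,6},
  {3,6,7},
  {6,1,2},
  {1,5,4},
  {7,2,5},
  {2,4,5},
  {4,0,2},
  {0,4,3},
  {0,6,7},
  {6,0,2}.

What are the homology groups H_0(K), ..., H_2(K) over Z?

H_0 = Z,  H_1 = Z^2,  H_2 = Z.

We work with the vertex ordering 0 < 1 < 2 < 3 < 4 < 5 < 6 < 7. The simplices of K, each written with vertices in increasing order, are:

  0-simplices (8): [0], [1], [2], [3], [4], [5], [6], [7]
  1-simplices (24): (24 of them)
  2-simplices (16): [0,1,3], [0,1,7], [0,2,4], [0,2,6], [0,3,4], [0,6,7], [1,2,3], [1,2,6], [1,4,5], [1,4,6], [1,5,7], [2,3,7], [2,4,5], [2,5,7], [3,4,6], [3,6,7]

so the chain groups are C_0 ≅ Z^8, C_1 ≅ Z^24, C_2 ≅ Z^16.

∂_1: C_1 → C_0 is given by ∂[p,q] = [q] − [p].
The resulting 8×24 matrix has rank 7, and its Smith normal form has invariant factors (1,1,1,1,1,1,1).

∂_2: C_2 → C_1 maps a triangle to the signed sum of its edges. For instance
  ∂[0,2,6] = [2,6] − [0,6] + [0,2],
  ∂[0,1,7] = [1,7] − [0,7] + [0,1].
The resulting 24×16 matrix has rank 15, and its Smith normal form has invariant factors (1,1,1,1,1,1,1,1,1,1,1,1,1,1,1).

Reading off H_k = ker ∂_k / im ∂_{k+1}:

  H_0: rank C_0 − rank ∂_1 = 8 − 7 = 1, and the invariant factors of ∂_1 are all 1, so H_0 = Z.
  H_1: rank ker ∂_1 − rank ∂_2 = (24 − 7) − 15 = 2, and the invariant factors of ∂_2 are all 1, so H_1 = Z^2.
  H_2: rank ker ∂_2 − rank ∂_3 = (16 − 15) − 0 = 1, and there is no ∂_3, so H_2 = Z.

(K is a triangulation of the torus T^2.)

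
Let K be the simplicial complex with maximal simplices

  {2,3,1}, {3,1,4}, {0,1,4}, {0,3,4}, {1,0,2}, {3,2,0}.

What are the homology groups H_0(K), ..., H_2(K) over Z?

H_0 = Z,  H_1 = 0,  H_2 = Z.

Order the vertices as 0 < 1 < 2 < 3 < 4. Listing each simplex with vertices in this order, K has dimension 2 with simplices:

  0-simplices (5): [0], [1], [2], [3], [4]
  1-simplices (9): [0,1], [0,2], [0,3], [0,4], [1,2], [1,3], [1,4], [2,3], [3,4]
  2-simplices (6): [0,1,2], [0,1,4], [0,2,3], [0,3,4], [1,2,3], [1,3,4]

Hence C_0 ≅ Z^5, C_1 ≅ Z^9, C_2 ≅ Z^6.

∂_1: C_1 → C_0 sends each edge [p,q] (with p < q) to q − p.
The 5×9 boundary matrix has rank 4 and Smith normal form diag(1,1,1,1).

∂_2: C_2 → C_1 sends each 2-simplex [p,q,r] to [q,r] − [p,r] + [p,q]. For instance
  ∂[0,1,4] = [1,4] − [0,4] + [0,1],
  ∂[0,2,3] = [2,3] − [0,3] + [0,2].
As a 9×6 matrix over Z this has rank 5, with invariant factors (1,1,1,1,1).

Computing H_k = (kernel of ∂_k) / (image of ∂_{k+1}):

  H_0: rank C_0 − rank ∂_1 = 5 − 4 = 1, and the invariant factors of ∂_1 are all 1, so H_0 = Z.
  H_1: rank ker ∂_1 − rank ∂_2 = (9 − 4) − 5 = 0, and the invariant factors of ∂_2 are all 1, so H_1 = 0.
  H_2: rank ker ∂_2 − rank ∂_3 = (6 − 5) − 0 = 1, and there is no ∂_3, so H_2 = Z.

As a check, the Euler characteristic is 5 − 9 + 6 = 2, which agrees with 1 − 0 + 1 = 2.
(K is a triangulation of the 2-sphere S^2.)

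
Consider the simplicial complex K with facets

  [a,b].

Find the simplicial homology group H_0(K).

H_0 = Z.

Order the vertices as a < b. Listing each simplex with vertices in this order, K has dimension 1 with simplices:

  0-simplices (2): a, b
  1-simplices (1): ab

so the chain groups are C_0 ≅ Z^2, C_1 ≅ Z^1.

∂_1: C_1 → C_0 sends each edge [p,q] (with p < q) to q − p. For instance
  ∂ab = b − a.
As a 2×1 matrix over Z this has rank 1, with invariant factors (1).

Computing H_k = (kernel of ∂_k) / (image of ∂_{k+1}):

  H_0: rank C_0 − rank ∂_1 = 2 − 1 = 1, and the invariant factors of ∂_1 are all 1, so H_0 ≅ Z.

(K is a triangulation of the 1-simplex.)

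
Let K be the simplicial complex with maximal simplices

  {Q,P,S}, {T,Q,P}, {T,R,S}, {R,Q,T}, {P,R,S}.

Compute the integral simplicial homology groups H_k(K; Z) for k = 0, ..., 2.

H_0 = Z,  H_1 = Z,  H_2 = 0.

Fix the vertex order P < Q < R < S < T and write every simplex with vertices in increasing order. Then dim K = 2 and the simplices of K are:

  0-simplices (5): P, Q, R, S, T
  1-simplices (10): PQ, PR, PS, PT, QR, QS, QT, RS, RT, ST
  2-simplices (5): PQS, PQT, PRS, QRT, RST

Hence C_0 ≅ Z^5, C_1 ≅ Z^10, C_2 ≅ Z^5.

The boundary map ∂_1: C_1 → C_0 is given by ∂[p,q] = [q] − [p]. For instance
  ∂QT = T − Q.
The 5×10 boundary matrix has rank 4 and Smith normal form diag(1,1,1,1).

∂_2: C_2 → C_1 maps a triangle to the signed sum of its edges. For instance
  ∂RST = ST − RT + RS,
  ∂PRS = RS − PS + PR.
As a 10×5 matrix over Z this has rank 5, with invariant factors (1,1,1,1,1).

From H_k ≅ ker(∂_k) / im(∂_{k+1}) we obtain:

  H_0: rank C_0 − rank ∂_1 = 5 − 4 = 1, and the invariant factors of ∂_1 are all 1, so H_0 = Z.
  H_1: rank ker ∂_1 − rank ∂_2 = (10 − 4) − 5 = 1, and the invariant factors of ∂_2 are all 1, so H_1 = Z.
  H_2: rank ker ∂_2 − rank ∂_3 = (5 − 5) − 0 = 0, and there is no ∂_3, so H_2 = 0.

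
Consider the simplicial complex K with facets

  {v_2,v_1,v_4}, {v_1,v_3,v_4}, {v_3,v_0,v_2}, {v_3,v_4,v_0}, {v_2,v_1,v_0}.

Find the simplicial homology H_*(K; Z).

Take the total order v_0 < v_1 < v_2 < v_3 < v_4 on the vertex set. Then K (dimension 2) consists of the simplices:

  0-simplices (5): [v_0], [v_1], [v_2], [v_3], [v_4]
  1-simplices (10): [v_0,v_1], [v_0,v_2], [v_0,v_3], [v_0,v_4], [v_1,v_2], [v_1,v_3], [v_1,v_4], [v_2,v_3], [v_2,v_4], [v_3,v_4]
  2-simplices (5): [v_0,v_1,v_2], [v_0,v_2,v_3], [v_0,v_3,v_4], [v_1,v_2,v_4], [v_1,v_3,v_4]

so the chain groups are C_0 ≅ Z^5, C_1 ≅ Z^10, C_2 ≅ Z^5.

∂_1: C_1 → C_0 sends each edge [p,q] (with p < q) to q − p. For instance
  ∂[v_1,v_3] = [v_3] − [v_1].
The resulting 5×10 matrix has rank 4, and its Smith normal form has invariant factors (1,1,1,1).

The boundary map ∂_2: C_2 → C_1 sends each 2-simplex [p,q,r] to [q,r] − [p,r] + [p,q]. For instance
  ∂[v_0,v_2,v_3] = [v_2,v_3] − [v_0,v_3] + [v_0,v_2],
  ∂[v_0,v_3,v_4] = [v_3,v_4] − [v_0,v_4] + [v_0,v_3].
As a 10×5 matrix over Z this has rank 5, with invariant factors (1,1,1,1,1).

Computing H_k = (kernel of ∂_k) / (image of ∂_{k+1}):

  H_0: rank C_0 − rank ∂_1 = 5 − 4 = 1, and the invariant factors of ∂_1 are all 1, so H_0 ≅ Z.
  H_1: rank ker ∂_1 − rank ∂_2 = (10 − 4) − 5 = 1, and the invariant factors of ∂_2 are all 1, so H_1 ≅ Z.
  H_2: rank ker ∂_2 − rank ∂_3 = (5 − 5) − 0 = 0, and there is no ∂_3, so H_2 ≅ 0.

As a check, the Euler characteristic is 5 − 10 + 5 = 0, which agrees with 1 − 1 + 0 = 0.

H_0 = Z,  H_1 = Z,  H_2 = 0.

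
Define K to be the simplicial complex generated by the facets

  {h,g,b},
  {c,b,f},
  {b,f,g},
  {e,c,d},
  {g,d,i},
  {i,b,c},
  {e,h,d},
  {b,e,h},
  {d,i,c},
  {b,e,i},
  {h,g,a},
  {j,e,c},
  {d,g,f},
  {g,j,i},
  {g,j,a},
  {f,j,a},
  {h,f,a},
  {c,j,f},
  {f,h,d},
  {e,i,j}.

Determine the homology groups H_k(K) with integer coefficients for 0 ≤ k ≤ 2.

K has 10 vertices, 30 edges, 20 triangles.
rank ∂_0 = 0, rank ∂_1 = 9 ⇒ b_0 = 10 − 0 − 9 = 1; all invariant factors of ∂_1 are 1 so no torsion. So H_0 ≅ Z.
rank ∂_1 = 9, rank ∂_2 = 20 ⇒ b_1 = 30 − 9 − 20 = 1; ∂_2 has invariant factor(s) [2] giving torsion. So H_1 ≅ Z ⊕ Z/2Z.
rank ∂_2 = 20, rank ∂_3 = 0 ⇒ b_2 = 20 − 20 − 0 = 0. So H_2 ≅ 0.

H_0 = Z,  H_1 = Z ⊕ Z/2Z,  H_2 = 0.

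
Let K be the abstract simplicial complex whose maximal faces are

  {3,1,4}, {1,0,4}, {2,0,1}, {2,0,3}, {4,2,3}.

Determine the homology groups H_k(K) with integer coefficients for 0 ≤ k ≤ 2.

H_0 ≅ Z,  H_1 ≅ Z,  H_2 = 0.

We work with the vertex ordering 0 < 1 < 2 < 3 < 4. The simplices of K, each written with vertices in increasing order, are:

  0-simplices (5): [0], [1], [2], [3], [4]
  1-simplices (10): [0,1], [0,2], [0,3], [0,4], [1,2], [1,3], [1,4], [2,3], [2,4], [3,4]
  2-simplices (5): [0,1,2], [0,1,4], [0,2,3], [1,3,4], [2,3,4]

giving chain groups C_0 ≅ Z^5, C_1 ≅ Z^10, C_2 ≅ Z^5.

Boundary ∂_1: C_1 → C_0 maps an edge to its endpoints' difference, ∂[p,q] = q − p. For instance
  ∂[1,3] = [3] − [1].
The 5×10 boundary matrix has rank 4 and Smith normal form diag(1,1,1,1).

∂_2: C_2 → C_1 sends each 2-simplex [p,q,r] to [q,r] − [p,r] + [p,q]. For instance
  ∂[2,3,4] = [3,4] − [2,4] + [2,3],
  ∂[0,1,4] = [1,4] − [0,4] + [0,1].
The 10×5 boundary matrix has rank 5 and Smith normal form diag(1,1,1,1,1).

Reading off H_k = ker ∂_k / im ∂_{k+1}:

  H_0: rank C_0 − rank ∂_1 = 5 − 4 = 1, and the invariant factors of ∂_1 are all 1, so H_0 ≅ Z.
  H_1: rank ker ∂_1 − rank ∂_2 = (10 − 4) − 5 = 1, and the invariant factors of ∂_2 are all 1, so H_1 ≅ Z.
  H_2: rank ker ∂_2 − rank ∂_3 = (5 − 5) − 0 = 0, and there is no ∂_3, so H_2 ≅ 0.

(K is a triangulation of the Möbius band.)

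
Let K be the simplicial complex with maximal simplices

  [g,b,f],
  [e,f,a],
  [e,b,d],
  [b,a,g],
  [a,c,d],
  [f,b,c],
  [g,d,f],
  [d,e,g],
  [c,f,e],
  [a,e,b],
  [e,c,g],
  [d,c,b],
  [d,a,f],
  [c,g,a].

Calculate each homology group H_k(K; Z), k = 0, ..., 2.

H_0 ≅ Z,  H_1 ≅ Z^2,  H_2 ≅ Z.

Order the vertices as a < b < c < d < e < f < g. Listing each simplex with vertices in this order, K has dimension 2 with simplices:

  0-simplices (7): a, b, c, d, e, f, g
  1-simplices (21): ab, ac, ad, ae, af, ag, bc, bd, be, bf, bg, cd, ce, cf, cg, de, df, dg, ef, eg, fg
  2-simplices (14): abe, abg, acd, acg, adf, aef, bcd, bcf, bde, bfg, cef, ceg, deg, dfg

giving chain groups C_0 ≅ Z^7, C_1 ≅ Z^21, C_2 ≅ Z^14.

The boundary map ∂_1: C_1 → C_0 sends each edge [p,q] (with p < q) to q − p. For instance
  ∂bc = c − b.
As a 7×21 matrix over Z this has rank 6, with invariant factors (1,1,1,1,1,1).

∂_2: C_2 → C_1 acts by ∂[p,q,r] = [q,r] − [p,r] + [p,q]. For instance
  ∂bcf = cf − bf + bc,
  ∂deg = eg − dg + de.
The 21×14 boundary matrix has rank 13 and Smith normal form diag(1,1,1,1,1,1,1,1,1,1,1,1,1).

Computing H_k = (kernel of ∂_k) / (image of ∂_{k+1}):

  H_0: rank C_0 − rank ∂_1 = 7 − 6 = 1, and the invariant factors of ∂_1 are all 1, so H_0 ≅ Z.
  H_1: rank ker ∂_1 − rank ∂_2 = (21 − 6) − 13 = 2, and the invariant factors of ∂_2 are all 1, so H_1 ≅ Z^2.
  H_2: rank ker ∂_2 − rank ∂_3 = (14 − 13) − 0 = 1, and there is no ∂_3, so H_2 ≅ Z.

(K is a triangulation of the torus T^2.)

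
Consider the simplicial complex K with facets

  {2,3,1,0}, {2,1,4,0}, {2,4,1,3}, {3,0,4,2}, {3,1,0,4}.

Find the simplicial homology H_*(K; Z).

H_0 ≅ Z,  H_1 = 0,  H_2 = 0,  H_3 ≅ Z.

We work with the vertex ordering 0 < 1 < 2 < 3 < 4. The simplices of K, each written with vertices in increasing order, are:

  0-simplices (5): [0], [1], [2], [3], [4]
  1-simplices (10): [0,1], [0,2], [0,3], [0,4], [1,2], [1,3], [1,4], [2,3], [2,4], [3,4]
  2-simplices (10): [0,1,2], [0,1,3], [0,1,4], [0,2,3], [0,2,4], [0,3,4], [1,2,3], [1,2,4], [1,3,4], [2,3,4]
  3-simplices (5): [0,1,2,3], [0,1,2,4], [0,1,3,4], [0,2,3,4], [1,2,3,4]

so the chain groups are C_0 ≅ Z^5, C_1 ≅ Z^10, C_2 ≅ Z^10, C_3 ≅ Z^5.

Boundary ∂_1: C_1 → C_0 is given by ∂[p,q] = [q] − [p]. For instance
  ∂[0,4] = [4] − [0].
The 5×10 boundary matrix has rank 4 and Smith normal form diag(1,1,1,1).

∂_2: C_2 → C_1 acts by ∂[p,q,r] = [q,r] − [p,r] + [p,q]. For instance
  ∂[0,1,3] = [1,3] − [0,3] + [0,1],
  ∂[0,2,4] = [2,4] − [0,4] + [0,2].
This gives a 10×10 integer matrix of rank 6; reducing to Smith normal form yields diagonal entries (1,1,1,1,1,1).

∂_3: C_3 → C_2 sends each 3-simplex σ to the alternating sum Σ_i (−1)^i (σ with its i-th vertex removed). For instance
  ∂[0,1,2,3] = [1,2,3] − [0,2,3] + [0,1,3] − [0,1,2],
  ∂[1,2,3,4] = [2,3,4] − [1,3,4] + [1,2,4] − [1,2,3].
The 10×5 boundary matrix has rank 4 and Smith normal form diag(1,1,1,1).

Now H_k = ker ∂_k / im ∂_{k+1}, so:

  H_0: rank C_0 − rank ∂_1 = 5 − 4 = 1, and the invariant factors of ∂_1 are all 1, so H_0 = Z.
  H_1: rank ker ∂_1 − rank ∂_2 = (10 − 4) − 6 = 0, and the invariant factors of ∂_2 are all 1, so H_1 = 0.
  H_2: rank ker ∂_2 − rank ∂_3 = (10 − 6) − 4 = 0, and the invariant factors of ∂_3 are all 1, so H_2 = 0.
  H_3: rank ker ∂_3 − rank ∂_4 = (5 − 4) − 0 = 1, and there is no ∂_4, so H_3 = Z.

(K is a triangulation of the 3-sphere S^3.)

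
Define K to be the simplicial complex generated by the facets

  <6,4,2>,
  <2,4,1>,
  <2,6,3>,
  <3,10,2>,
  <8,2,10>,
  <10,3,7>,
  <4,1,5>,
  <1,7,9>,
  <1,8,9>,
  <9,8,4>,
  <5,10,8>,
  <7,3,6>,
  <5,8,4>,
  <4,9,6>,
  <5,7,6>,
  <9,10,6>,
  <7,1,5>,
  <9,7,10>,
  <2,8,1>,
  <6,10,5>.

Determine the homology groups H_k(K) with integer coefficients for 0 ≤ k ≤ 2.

K has 10 vertices, 30 edges, 20 triangles.
rank ∂_0 = 0, rank ∂_1 = 9 ⇒ b_0 = 10 − 0 − 9 = 1; all invariant factors of ∂_1 are 1 so no torsion. So H_0 = Z.
rank ∂_1 = 9, rank ∂_2 = 20 ⇒ b_1 = 30 − 9 − 20 = 1; ∂_2 has invariant factor(s) [2] giving torsion. So H_1 = Z × Z/2.
rank ∂_2 = 20, rank ∂_3 = 0 ⇒ b_2 = 20 − 20 − 0 = 0. So H_2 = 0.

H_0 = Z,  H_1 = Z × Z/2,  H_2 = 0.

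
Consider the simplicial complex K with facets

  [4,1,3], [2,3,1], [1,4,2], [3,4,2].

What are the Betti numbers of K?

b_0 = 1, b_1 = 0, b_2 = 1.

We work with the vertex ordering 1 < 2 < 3 < 4. The simplices of K, each written with vertices in increasing order, are:

  0-simplices (4): [1], [2], [3], [4]
  1-simplices (6): [1,2], [1,3], [1,4], [2,3], [2,4], [3,4]
  2-simplices (4): [1,2,3], [1,2,4], [1,3,4], [2,3,4]

giving chain groups C_0 ≅ Z^4, C_1 ≅ Z^6, C_2 ≅ Z^4.

Boundary ∂_1: C_1 → C_0 sends each edge [p,q] (with p < q) to q − p. For instance
  ∂[3,4] = [4] − [3].
The resulting 4×6 matrix has rank 3, and its Smith normal form has invariant factors (1,1,1).

The boundary map ∂_2: C_2 → C_1 sends each 2-simplex [p,q,r] to [q,r] − [p,r] + [p,q]. For instance
  ∂[1,3,4] = [3,4] − [1,4] + [1,3],
  ∂[1,2,3] = [2,3] − [1,3] + [1,2].
This gives a 6×4 integer matrix of rank 3; reducing to Smith normal form yields diagonal entries (1,1,1).

Reading off H_k = ker ∂_k / im ∂_{k+1}:

  H_0: rank C_0 − rank ∂_1 = 4 − 3 = 1, and the invariant factors of ∂_1 are all 1, so H_0 = Z.
  H_1: rank ker ∂_1 − rank ∂_2 = (6 − 3) − 3 = 0, and the invariant factors of ∂_2 are all 1, so H_1 = 0.
  H_2: rank ker ∂_2 − rank ∂_3 = (4 − 3) − 0 = 1, and there is no ∂_3, so H_2 = Z.

As a check, the Euler characteristic is 4 − 6 + 4 = 2, which agrees with 1 − 0 + 1 = 2.
(K is a triangulation of the 2-sphere S^2.)

Hence the Betti numbers are b_0 = 1, b_1 = 0, b_2 = 1.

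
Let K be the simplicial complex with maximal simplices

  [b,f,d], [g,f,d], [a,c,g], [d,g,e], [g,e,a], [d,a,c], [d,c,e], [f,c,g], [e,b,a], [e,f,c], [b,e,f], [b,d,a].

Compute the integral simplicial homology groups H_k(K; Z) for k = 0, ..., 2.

Order the vertices as a < b < c < d < e < f < g. Listing each simplex with vertices in this order, K has dimension 2 with simplices:

  0-simplices (7): a, b, c, d, e, f, g
  1-simplices (18): ab, ac, ad, ae, ag, bd, be, bf, cd, ce, cf, cg, de, df, dg, ef, eg, fg
  2-simplices (12): abd, abe, acd, acg, aeg, bdf, bef, cde, cef, cfg, deg, dfg

giving chain groups C_0 ≅ Z^7, C_1 ≅ Z^18, C_2 ≅ Z^12.

The boundary map ∂_1: C_1 → C_0 is given by ∂[p,q] = [q] − [p]. For instance
  ∂df = f − d.
As a 7×18 matrix over Z this has rank 6, with invariant factors (1,1,1,1,1,1).

The boundary map ∂_2: C_2 → C_1 sends each 2-simplex [p,q,r] to [q,r] − [p,r] + [p,q]. For instance
  ∂dfg = fg − dg + df,
  ∂cde = de − ce + cd.
This gives a 18×12 integer matrix of rank 12; reducing to Smith normal form yields diagonal entries (1,1,1,1,1,1,1,1,1,1,1,2).

Now H_k = ker ∂_k / im ∂_{k+1}, so:

  H_0: rank C_0 − rank ∂_1 = 7 − 6 = 1, and the invariant factors of ∂_1 are all 1, so H_0 = Z.
  H_1: rank ker ∂_1 − rank ∂_2 = (18 − 6) − 12 = 0, and ∂_2 has invariant factor 2 > 1, so H_1 = Z/2.
  H_2: rank ker ∂_2 − rank ∂_3 = (12 − 12) − 0 = 0, and there is no ∂_3, so H_2 = 0.

As a check, the Euler characteristic is 7 − 18 + 12 = 1, which agrees with 1 − 0 + 0 = 1.
(K is a triangulation of the real projective plane RP^2.)

H_0 = Z,  H_1 = Z/2,  H_2 = 0.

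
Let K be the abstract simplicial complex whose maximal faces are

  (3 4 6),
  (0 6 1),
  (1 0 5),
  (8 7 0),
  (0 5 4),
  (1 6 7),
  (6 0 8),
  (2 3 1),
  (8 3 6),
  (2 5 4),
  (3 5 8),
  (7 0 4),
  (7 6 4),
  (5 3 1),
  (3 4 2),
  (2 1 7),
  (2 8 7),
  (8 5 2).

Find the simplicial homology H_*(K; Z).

We work with the vertex ordering 0 < 1 < 2 < 3 < 4 < 5 < 6 < 7 < 8. The simplices of K, each written with vertices in increasing order, are:

  0-simplices (9): [0], [1], [2], [3], [4], [5], [6], [7], [8]
  1-simplices (27): (27 of them)
  2-simplices (18): [0,1,5], [0,1,6], [0,4,5], [0,4,7], [0,6,8], [0,7,8], [1,2,3], [1,2,7], [1,3,5], [1,6,7], [2,3,4], [2,4,5], [2,5,8], [2,7,8], [3,4,6], [3,5,8], [3,6,8], [4,6,7]

Hence C_0 ≅ Z^9, C_1 ≅ Z^27, C_2 ≅ Z^18.

Boundary ∂_1: C_1 → C_0 sends each edge [p,q] (with p < q) to q − p. For instance
  ∂[3,8] = [8] − [3].
The 9×27 boundary matrix has rank 8 and Smith normal form diag(1,1,1,1,1,1,1,1).

∂_2: C_2 → C_1 acts by ∂[p,q,r] = [q,r] − [p,r] + [p,q]. For instance
  ∂[0,7,8] = [7,8] − [0,8] + [0,7],
  ∂[1,2,7] = [2,7] − [1,7] + [1,2].
As a 27×18 matrix over Z this has rank 18, with invariant factors (1,1,1,1,1,1,1,1,1,1,1,1,1,1,1,1,1,2).

Computing H_k = (kernel of ∂_k) / (image of ∂_{k+1}):

  H_0: rank C_0 − rank ∂_1 = 9 − 8 = 1, and the invariant factors of ∂_1 are all 1, so H_0 = Z.
  H_1: rank ker ∂_1 − rank ∂_2 = (27 − 8) − 18 = 1, and ∂_2 has invariant factor 2 > 1, so H_1 = Z ⊕ Z/2Z.
  H_2: rank ker ∂_2 − rank ∂_3 = (18 − 18) − 0 = 0, and there is no ∂_3, so H_2 = 0.

As a check, the Euler characteristic is 9 − 27 + 18 = 0, which agrees with 1 − 1 + 0 = 0.

H_0 = Z,  H_1 = Z ⊕ Z/2Z,  H_2 = 0.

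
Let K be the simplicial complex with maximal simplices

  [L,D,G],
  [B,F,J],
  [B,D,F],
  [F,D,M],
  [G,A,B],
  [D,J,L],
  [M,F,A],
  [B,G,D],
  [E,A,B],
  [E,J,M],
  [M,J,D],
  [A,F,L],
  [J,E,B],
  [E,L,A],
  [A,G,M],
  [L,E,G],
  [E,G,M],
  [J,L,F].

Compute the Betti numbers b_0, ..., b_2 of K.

K has 9 vertices, 27 edges, 18 triangles.
rank ∂_0 = 0, rank ∂_1 = 8 ⇒ b_0 = 9 − 0 − 8 = 1; all invariant factors of ∂_1 are 1 so no torsion. So H_0 ≅ Z.
rank ∂_1 = 8, rank ∂_2 = 18 ⇒ b_1 = 27 − 8 − 18 = 1; ∂_2 has invariant factor(s) [2] giving torsion. So H_1 ≅ Z ⊕ Z_2.
rank ∂_2 = 18, rank ∂_3 = 0 ⇒ b_2 = 18 − 18 − 0 = 0. So H_2 ≅ 0.

b_0 = 1, b_1 = 1, b_2 = 0.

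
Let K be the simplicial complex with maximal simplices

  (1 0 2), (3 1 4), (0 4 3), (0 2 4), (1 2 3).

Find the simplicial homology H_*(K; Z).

H_0 = Z,  H_1 = Z,  H_2 = 0.

We work with the vertex ordering 0 < 1 < 2 < 3 < 4. The simplices of K, each written with vertices in increasing order, are:

  0-simplices (5): [0], [1], [2], [3], [4]
  1-simplices (10): [0,1], [0,2], [0,3], [0,4], [1,2], [1,3], [1,4], [2,3], [2,4], [3,4]
  2-simplices (5): [0,1,2], [0,2,4], [0,3,4], [1,2,3], [1,3,4]

Hence C_0 ≅ Z^5, C_1 ≅ Z^10, C_2 ≅ Z^5.

The boundary map ∂_1: C_1 → C_0 maps an edge to its endpoints' difference, ∂[p,q] = q − p. For instance
  ∂[0,1] = [1] − [0].
As a 5×10 matrix over Z this has rank 4, with invariant factors (1,1,1,1).

Boundary ∂_2: C_2 → C_1 sends each 2-simplex [p,q,r] to [q,r] − [p,r] + [p,q]. For instance
  ∂[0,2,4] = [2,4] − [0,4] + [0,2],
  ∂[1,2,3] = [2,3] − [1,3] + [1,2].
As a 10×5 matrix over Z this has rank 5, with invariant factors (1,1,1,1,1).

From H_k ≅ ker(∂_k) / im(∂_{k+1}) we obtain:

  H_0: rank C_0 − rank ∂_1 = 5 − 4 = 1, and the invariant factors of ∂_1 are all 1, so H_0 = Z.
  H_1: rank ker ∂_1 − rank ∂_2 = (10 − 4) − 5 = 1, and the invariant factors of ∂_2 are all 1, so H_1 = Z.
  H_2: rank ker ∂_2 − rank ∂_3 = (5 − 5) − 0 = 0, and there is no ∂_3, so H_2 = 0.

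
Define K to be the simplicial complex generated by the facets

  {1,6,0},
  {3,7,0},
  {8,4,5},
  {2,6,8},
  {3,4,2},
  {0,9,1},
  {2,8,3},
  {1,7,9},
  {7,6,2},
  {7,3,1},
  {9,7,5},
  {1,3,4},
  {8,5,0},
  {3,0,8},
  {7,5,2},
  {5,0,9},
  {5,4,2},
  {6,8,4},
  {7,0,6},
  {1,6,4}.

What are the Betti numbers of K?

b_0 = 1, b_1 = 1, b_2 = 0.

K has 10 vertices, 30 edges, 20 triangles.
rank ∂_0 = 0, rank ∂_1 = 9 ⇒ b_0 = 10 − 0 − 9 = 1; all invariant factors of ∂_1 are 1 so no torsion. So H_0 ≅ Z.
rank ∂_1 = 9, rank ∂_2 = 20 ⇒ b_1 = 30 − 9 − 20 = 1; ∂_2 has invariant factor(s) [2] giving torsion. So H_1 ≅ Z ⊕ Z/2.
rank ∂_2 = 20, rank ∂_3 = 0 ⇒ b_2 = 20 − 20 − 0 = 0. So H_2 ≅ 0.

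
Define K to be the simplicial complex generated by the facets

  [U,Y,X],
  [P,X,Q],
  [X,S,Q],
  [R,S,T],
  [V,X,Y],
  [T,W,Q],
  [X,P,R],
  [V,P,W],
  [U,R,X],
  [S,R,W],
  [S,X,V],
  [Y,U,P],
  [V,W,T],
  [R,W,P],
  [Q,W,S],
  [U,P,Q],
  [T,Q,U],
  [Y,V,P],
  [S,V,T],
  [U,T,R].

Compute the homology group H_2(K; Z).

H_2 ≅ 0.

Fix the vertex order P < Q < R < S < T < U < V < W < X < Y and write every simplex with vertices in increasing order. Then dim K = 2 and the simplices of K are:

  0-simplices (10): P, Q, R, S, T, U, V, W, X, Y
  1-simplices (30): PQ, PR, PU, PV, PW, PX, PY, QS, QT, QU, QW, QX, RS, RT, RU, RW, RX, ST, SV, SW, SX, TU, TV, TW, UX, UY, VW, VX, VY, XY
  2-simplices (20): PQU, PQX, PRW, PRX, PUY, PVW, PVY, QSW, QSX, QTU, QTW, RST, RSW, RTU, RUX, STV, SVX, TVW, UXY, VXY

so the chain groups are C_0 ≅ Z^10, C_1 ≅ Z^30, C_2 ≅ Z^20.

∂_1: C_1 → C_0 is given by ∂[p,q] = [q] − [p].
The 10×30 boundary matrix has rank 9 and Smith normal form diag(1,1,1,1,1,1,1,1,1).

Boundary ∂_2: C_2 → C_1 maps a triangle to the signed sum of its edges. For instance
  ∂PUY = UY − PY + PU,
  ∂PVY = VY − PY + PV.
This gives a 30×20 integer matrix of rank 20; reducing to Smith normal form yields diagonal entries (1,1,1,1,1,1,1,1,1,1,1,1,1,1,1,1,1,1,1,2).

Reading off H_k = ker ∂_k / im ∂_{k+1}:

  H_2: rank ker ∂_2 − rank ∂_3 = (20 − 20) − 0 = 0, and there is no ∂_3, so H_2 = 0.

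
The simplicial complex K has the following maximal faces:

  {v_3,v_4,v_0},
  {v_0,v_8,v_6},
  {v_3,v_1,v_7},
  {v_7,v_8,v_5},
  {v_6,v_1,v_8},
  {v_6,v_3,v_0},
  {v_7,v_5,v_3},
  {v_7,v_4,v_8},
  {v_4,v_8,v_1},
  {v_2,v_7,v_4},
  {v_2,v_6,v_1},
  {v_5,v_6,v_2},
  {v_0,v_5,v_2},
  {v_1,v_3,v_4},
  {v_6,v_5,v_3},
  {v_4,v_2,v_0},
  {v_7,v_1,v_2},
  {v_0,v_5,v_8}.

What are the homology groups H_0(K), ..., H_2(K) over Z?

Fix the vertex order v_0 < v_1 < v_2 < v_3 < v_4 < v_5 < v_6 < v_7 < v_8 and write every simplex with vertices in increasing order. Then dim K = 2 and the simplices of K are:

  0-simplices (9): [v_0], [v_1], [v_2], [v_3], [v_4], [v_5], [v_6], [v_7], [v_8]
  1-simplices (27): (27 of them)
  2-simplices (18): (18 of them)

Hence C_0 ≅ Z^9, C_1 ≅ Z^27, C_2 ≅ Z^18.

∂_1: C_1 → C_0 maps an edge to its endpoints' difference, ∂[p,q] = q − p.
This gives a 9×27 integer matrix of rank 8; reducing to Smith normal form yields diagonal entries (1,1,1,1,1,1,1,1).

The boundary map ∂_2: C_2 → C_1 acts by ∂[p,q,r] = [q,r] − [p,r] + [p,q]. For instance
  ∂[v_2,v_5,v_6] = [v_5,v_6] − [v_2,v_6] + [v_2,v_5],
  ∂[v_1,v_6,v_8] = [v_6,v_8] − [v_1,v_8] + [v_1,v_6].
As a 27×18 matrix over Z this has rank 18, with invariant factors (1,1,1,1,1,1,1,1,1,1,1,1,1,1,1,1,1,2).

Reading off H_k = ker ∂_k / im ∂_{k+1}:

  H_0: rank C_0 − rank ∂_1 = 9 − 8 = 1, and the invariant factors of ∂_1 are all 1, so H_0 ≅ Z.
  H_1: rank ker ∂_1 − rank ∂_2 = (27 − 8) − 18 = 1, and ∂_2 has invariant factor 2 > 1, so H_1 ≅ Z ⊕ Z/2Z.
  H_2: rank ker ∂_2 − rank ∂_3 = (18 − 18) − 0 = 0, and there is no ∂_3, so H_2 ≅ 0.

As a check, the Euler characteristic is 9 − 27 + 18 = 0, which agrees with 1 − 1 + 0 = 0.
(K is a triangulation of the Klein bottle.)

H_0 ≅ Z,  H_1 ≅ Z ⊕ Z/2Z,  H_2 = 0.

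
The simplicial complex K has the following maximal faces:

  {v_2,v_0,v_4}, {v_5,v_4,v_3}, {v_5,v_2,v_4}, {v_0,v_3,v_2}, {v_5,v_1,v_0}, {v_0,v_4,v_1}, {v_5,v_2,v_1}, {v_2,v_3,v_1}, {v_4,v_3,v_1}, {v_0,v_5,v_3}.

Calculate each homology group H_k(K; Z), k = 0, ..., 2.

H_0 = Z,  H_1 = Z/2,  H_2 = 0.

We work with the vertex ordering v_0 < v_1 < v_2 < v_3 < v_4 < v_5. The simplices of K, each written with vertices in increasing order, are:

  0-simplices (6): [v_0], [v_1], [v_2], [v_3], [v_4], [v_5]
  1-simplices (15): (15 of them)
  2-simplices (10): [v_0,v_1,v_4], [v_0,v_1,v_5], [v_0,v_2,v_3], [v_0,v_2,v_4], [v_0,v_3,v_5], [v_1,v_2,v_3], [v_1,v_2,v_5], [v_1,v_3,v_4], [v_2,v_4,v_5], [v_3,v_4,v_5]

so the chain groups are C_0 ≅ Z^6, C_1 ≅ Z^15, C_2 ≅ Z^10.

∂_1: C_1 → C_0 maps an edge to its endpoints' difference, ∂[p,q] = q − p. For instance
  ∂[v_0,v_4] = [v_4] − [v_0].
The 6×15 boundary matrix has rank 5 and Smith normal form diag(1,1,1,1,1).

The boundary map ∂_2: C_2 → C_1 maps a triangle to the signed sum of its edges. For instance
  ∂[v_0,v_3,v_5] = [v_3,v_5] − [v_0,v_5] + [v_0,v_3],
  ∂[v_2,v_4,v_5] = [v_4,v_5] − [v_2,v_5] + [v_2,v_4].
The 15×10 boundary matrix has rank 10 and Smith normal form diag(1,1,1,1,1,1,1,1,1,2).

From H_k ≅ ker(∂_k) / im(∂_{k+1}) we obtain:

  H_0: rank C_0 − rank ∂_1 = 6 − 5 = 1, and the invariant factors of ∂_1 are all 1, so H_0 ≅ Z.
  H_1: rank ker ∂_1 − rank ∂_2 = (15 − 5) − 10 = 0, and ∂_2 has invariant factor 2 > 1, so H_1 ≅ Z/2.
  H_2: rank ker ∂_2 − rank ∂_3 = (10 − 10) − 0 = 0, and there is no ∂_3, so H_2 ≅ 0.

As a check, the Euler characteristic is 6 − 15 + 10 = 1, which agrees with 1 − 0 + 0 = 1.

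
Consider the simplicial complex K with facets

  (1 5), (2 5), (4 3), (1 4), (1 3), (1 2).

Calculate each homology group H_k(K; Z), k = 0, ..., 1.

H_0 ≅ Z,  H_1 ≅ Z^2.

Order the vertices as 1 < 2 < 3 < 4 < 5. Listing each simplex with vertices in this order, K has dimension 1 with simplices:

  0-simplices (5): [1], [2], [3], [4], [5]
  1-simplices (6): [1,2], [1,3], [1,4], [1,5], [2,5], [3,4]

so the chain groups are C_0 ≅ Z^5, C_1 ≅ Z^6.

The boundary map ∂_1: C_1 → C_0 maps an edge to its endpoints' difference, ∂[p,q] = q − p. For instance
  ∂[1,5] = [5] − [1].
This gives a 5×6 integer matrix of rank 4; reducing to Smith normal form yields diagonal entries (1,1,1,1).

Now H_k = ker ∂_k / im ∂_{k+1}, so:

  H_0: rank C_0 − rank ∂_1 = 5 − 4 = 1, and the invariant factors of ∂_1 are all 1, so H_0 ≅ Z.
  H_1: rank ker ∂_1 − rank ∂_2 = (6 − 4) − 0 = 2, and there is no ∂_2, so H_1 ≅ Z^2.

As a check, the Euler characteristic is 5 − 6 = -1, which agrees with 1 − 2 = -1.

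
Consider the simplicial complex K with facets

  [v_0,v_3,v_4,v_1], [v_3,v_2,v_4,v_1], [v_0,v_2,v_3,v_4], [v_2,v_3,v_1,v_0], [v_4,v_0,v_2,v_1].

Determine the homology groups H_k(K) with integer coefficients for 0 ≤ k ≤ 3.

Order the vertices as v_0 < v_1 < v_2 < v_3 < v_4. Listing each simplex with vertices in this order, K has dimension 3 with simplices:

  0-simplices (5): [v_0], [v_1], [v_2], [v_3], [v_4]
  1-simplices (10): [v_0,v_1], [v_0,v_2], [v_0,v_3], [v_0,v_4], [v_1,v_2], [v_1,v_3], [v_1,v_4], [v_2,v_3], [v_2,v_4], [v_3,v_4]
  2-simplices (10): [v_0,v_1,v_2], [v_0,v_1,v_3], [v_0,v_1,v_4], [v_0,v_2,v_3], [v_0,v_2,v_4], [v_0,v_3,v_4], [v_1,v_2,v_3], [v_1,v_2,v_4], [v_1,v_3,v_4], [v_2,v_3,v_4]
  3-simplices (5): [v_0,v_1,v_2,v_3], [v_0,v_1,v_2,v_4], [v_0,v_1,v_3,v_4], [v_0,v_2,v_3,v_4], [v_1,v_2,v_3,v_4]

so the chain groups are C_0 ≅ Z^5, C_1 ≅ Z^10, C_2 ≅ Z^10, C_3 ≅ Z^5.

∂_1: C_1 → C_0 is given by ∂[p,q] = [q] − [p]. For instance
  ∂[v_2,v_3] = [v_3] − [v_2].
The resulting 5×10 matrix has rank 4, and its Smith normal form has invariant factors (1,1,1,1).

∂_2: C_2 → C_1 sends each 2-simplex [p,q,r] to [q,r] − [p,r] + [p,q]. For instance
  ∂[v_1,v_3,v_4] = [v_3,v_4] − [v_1,v_4] + [v_1,v_3],
  ∂[v_1,v_2,v_3] = [v_2,v_3] − [v_1,v_3] + [v_1,v_2].
This gives a 10×10 integer matrix of rank 6; reducing to Smith normal form yields diagonal entries (1,1,1,1,1,1).

The boundary map ∂_3: C_3 → C_2 sends each 3-simplex σ to the alternating sum Σ_i (−1)^i (σ with its i-th vertex removed). For instance
  ∂[v_0,v_1,v_2,v_4] = [v_1,v_2,v_4] − [v_0,v_2,v_4] + [v_0,v_1,v_4] − [v_0,v_1,v_2],
  ∂[v_0,v_2,v_3,v_4] = [v_2,v_3,v_4] − [v_0,v_3,v_4] + [v_0,v_2,v_4] − [v_0,v_2,v_3].
The 10×5 boundary matrix has rank 4 and Smith normal form diag(1,1,1,1).

From H_k ≅ ker(∂_k) / im(∂_{k+1}) we obtain:

  H_0: rank C_0 − rank ∂_1 = 5 − 4 = 1, and the invariant factors of ∂_1 are all 1, so H_0 = Z.
  H_1: rank ker ∂_1 − rank ∂_2 = (10 − 4) − 6 = 0, and the invariant factors of ∂_2 are all 1, so H_1 = 0.
  H_2: rank ker ∂_2 − rank ∂_3 = (10 − 6) − 4 = 0, and the invariant factors of ∂_3 are all 1, so H_2 = 0.
  H_3: rank ker ∂_3 − rank ∂_4 = (5 − 4) − 0 = 1, and there is no ∂_4, so H_3 = Z.

H_0 ≅ Z,  H_1 = 0,  H_2 = 0,  H_3 ≅ Z.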